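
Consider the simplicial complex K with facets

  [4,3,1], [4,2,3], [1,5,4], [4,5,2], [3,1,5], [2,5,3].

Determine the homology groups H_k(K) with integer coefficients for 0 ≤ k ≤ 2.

H_0 ≅ Z,  H_1 = 0,  H_2 ≅ Z.

Take the total order 1 < 2 < 3 < 4 < 5 on the vertex set. Then K (dimension 2) consists of the simplices:

  0-simplices (5): [1], [2], [3], [4], [5]
  1-simplices (9): [1,3], [1,4], [1,5], [2,3], [2,4], [2,5], [3,4], [3,5], [4,5]
  2-simplices (6): [1,3,4], [1,3,5], [1,4,5], [2,3,4], [2,3,5], [2,4,5]

so the chain groups are C_0 ≅ Z^5, C_1 ≅ Z^9, C_2 ≅ Z^6.

∂_1: C_1 → C_0 sends each edge [p,q] (with p < q) to q − p. For instance
  ∂[1,3] = [3] − [1].
As a 5×9 matrix over Z this has rank 4, with invariant factors (1,1,1,1).

The boundary map ∂_2: C_2 → C_1 maps a triangle to the signed sum of its edges. For instance
  ∂[1,4,5] = [4,5] − [1,5] + [1,4],
  ∂[2,4,5] = [4,5] − [2,5] + [2,4].
This gives a 9×6 integer matrix of rank 5; reducing to Smith normal form yields diagonal entries (1,1,1,1,1).

Reading off H_k = ker ∂_k / im ∂_{k+1}:

  H_0: rank C_0 − rank ∂_1 = 5 − 4 = 1, and the invariant factors of ∂_1 are all 1, so H_0 = Z.
  H_1: rank ker ∂_1 − rank ∂_2 = (9 − 4) − 5 = 0, and the invariant factors of ∂_2 are all 1, so H_1 = 0.
  H_2: rank ker ∂_2 − rank ∂_3 = (6 − 5) − 0 = 1, and there is no ∂_3, so H_2 = Z.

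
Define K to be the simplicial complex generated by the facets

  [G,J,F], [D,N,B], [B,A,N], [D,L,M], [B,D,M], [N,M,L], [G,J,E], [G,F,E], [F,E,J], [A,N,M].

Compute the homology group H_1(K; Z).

Order the vertices as A < B < D < E < F < G < J < L < M < N. Listing each simplex with vertices in this order, K has dimension 2 with simplices:

  0-simplices (10): A, B, D, E, F, G, J, L, M, N
  1-simplices (18): AB, AM, AN, BD, BM, BN, DL, DM, DN, EF, EG, EJ, FG, FJ, GJ, LM, LN, MN
  2-simplices (10): ABN, AMN, BDM, BDN, DLM, EFG, EFJ, EGJ, FGJ, LMN

so the chain groups are C_0 ≅ Z^10, C_1 ≅ Z^18, C_2 ≅ Z^10.

∂_1: C_1 → C_0 is given by ∂[p,q] = [q] − [p].
This gives a 10×18 integer matrix of rank 8; reducing to Smith normal form yields diagonal entries (1,1,1,1,1,1,1,1).

The boundary map ∂_2: C_2 → C_1 acts by ∂[p,q,r] = [q,r] − [p,r] + [p,q]. For instance
  ∂LMN = MN − LN + LM,
  ∂AMN = MN − AN + AM.
This gives a 18×10 integer matrix of rank 9; reducing to Smith normal form yields diagonal entries (1,1,1,1,1,1,1,1,1).

Now H_k = ker ∂_k / im ∂_{k+1}, so:

  H_1: rank ker ∂_1 − rank ∂_2 = (18 − 8) − 9 = 1, and the invariant factors of ∂_2 are all 1, so H_1 = Z.

H_1 = Z.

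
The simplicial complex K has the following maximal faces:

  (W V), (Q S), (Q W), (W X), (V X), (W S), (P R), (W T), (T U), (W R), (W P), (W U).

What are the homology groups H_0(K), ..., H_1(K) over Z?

We work with the vertex ordering P < Q < R < S < T < U < V < W < X. The simplices of K, each written with vertices in increasing order, are:

  0-simplices (9): P, Q, R, S, T, U, V, W, X
  1-simplices (12): PR, PW, QS, QW, RW, SW, TU, TW, UW, VW, VX, WX

giving chain groups C_0 ≅ Z^9, C_1 ≅ Z^12.

Boundary ∂_1: C_1 → C_0 maps an edge to its endpoints' difference, ∂[p,q] = q − p. For instance
  ∂PW = W − P.
As a 9×12 matrix over Z this has rank 8, with invariant factors (1,1,1,1,1,1,1,1).

Now H_k = ker ∂_k / im ∂_{k+1}, so:

  H_0: rank C_0 − rank ∂_1 = 9 − 8 = 1, and the invariant factors of ∂_1 are all 1, so H_0 = Z.
  H_1: rank ker ∂_1 − rank ∂_2 = (12 − 8) − 0 = 4, and there is no ∂_2, so H_1 = Z^4.

(K is a triangulation of a wedge of 4 circles.)

H_0 ≅ Z,  H_1 ≅ Z^4.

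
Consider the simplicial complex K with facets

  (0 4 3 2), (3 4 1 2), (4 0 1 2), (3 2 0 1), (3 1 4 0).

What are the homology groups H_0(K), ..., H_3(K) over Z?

Take the total order 0 < 1 < 2 < 3 < 4 on the vertex set. Then K (dimension 3) consists of the simplices:

  0-simplices (5): [0], [1], [2], [3], [4]
  1-simplices (10): [0,1], [0,2], [0,3], [0,4], [1,2], [1,3], [1,4], [2,3], [2,4], [3,4]
  2-simplices (10): [0,1,2], [0,1,3], [0,1,4], [0,2,3], [0,2,4], [0,3,4], [1,2,3], [1,2,4], [1,3,4], [2,3,4]
  3-simplices (5): [0,1,2,3], [0,1,2,4], [0,1,3,4], [0,2,3,4], [1,2,3,4]

Hence C_0 ≅ Z^5, C_1 ≅ Z^10, C_2 ≅ Z^10, C_3 ≅ Z^5.

∂_1: C_1 → C_0 sends each edge [p,q] (with p < q) to q − p. For instance
  ∂[0,1] = [1] − [0].
The 5×10 boundary matrix has rank 4 and Smith normal form diag(1,1,1,1).

The boundary map ∂_2: C_2 → C_1 acts by ∂[p,q,r] = [q,r] − [p,r] + [p,q]. For instance
  ∂[0,2,3] = [2,3] − [0,3] + [0,2],
  ∂[0,1,4] = [1,4] − [0,4] + [0,1].
As a 10×10 matrix over Z this has rank 6, with invariant factors (1,1,1,1,1,1).

Boundary ∂_3: C_3 → C_2 sends each 3-simplex σ to the alternating sum Σ_i (−1)^i (σ with its i-th vertex removed). For instance
  ∂[0,1,3,4] = [1,3,4] − [0,3,4] + [0,1,4] − [0,1,3],
  ∂[0,1,2,4] = [1,2,4] − [0,2,4] + [0,1,4] − [0,1,2].
The resulting 10×5 matrix has rank 4, and its Smith normal form has invariant factors (1,1,1,1).

From H_k ≅ ker(∂_k) / im(∂_{k+1}) we obtain:

  H_0: rank C_0 − rank ∂_1 = 5 − 4 = 1, and the invariant factors of ∂_1 are all 1, so H_0 ≅ Z.
  H_1: rank ker ∂_1 − rank ∂_2 = (10 − 4) − 6 = 0, and the invariant factors of ∂_2 are all 1, so H_1 ≅ 0.
  H_2: rank ker ∂_2 − rank ∂_3 = (10 − 6) − 4 = 0, and the invariant factors of ∂_3 are all 1, so H_2 ≅ 0.
  H_3: rank ker ∂_3 − rank ∂_4 = (5 − 4) − 0 = 1, and there is no ∂_4, so H_3 ≅ Z.

(K is a triangulation of the 3-sphere S^3.)

H_0 ≅ Z,  H_1 = 0,  H_2 = 0,  H_3 ≅ Z.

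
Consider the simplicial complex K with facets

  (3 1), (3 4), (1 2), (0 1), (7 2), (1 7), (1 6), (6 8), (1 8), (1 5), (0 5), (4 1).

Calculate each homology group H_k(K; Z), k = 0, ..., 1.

H_0 ≅ Z,  H_1 ≅ Z^4.

Order the vertices as 0 < 1 < 2 < 3 < 4 < 5 < 6 < 7 < 8. Listing each simplex with vertices in this order, K has dimension 1 with simplices:

  0-simplices (9): [0], [1], [2], [3], [4], [5], [6], [7], [8]
  1-simplices (12): [0,1], [0,5], [1,2], [1,3], [1,4], [1,5], [1,6], [1,7], [1,8], [2,7], [3,4], [6,8]

Hence C_0 ≅ Z^9, C_1 ≅ Z^12.

The boundary map ∂_1: C_1 → C_0 sends each edge [p,q] (with p < q) to q − p.
As a 9×12 matrix over Z this has rank 8, with invariant factors (1,1,1,1,1,1,1,1).

Now H_k = ker ∂_k / im ∂_{k+1}, so:

  H_0: rank C_0 − rank ∂_1 = 9 − 8 = 1, and the invariant factors of ∂_1 are all 1, so H_0 ≅ Z.
  H_1: rank ker ∂_1 − rank ∂_2 = (12 − 8) − 0 = 4, and there is no ∂_2, so H_1 ≅ Z^4.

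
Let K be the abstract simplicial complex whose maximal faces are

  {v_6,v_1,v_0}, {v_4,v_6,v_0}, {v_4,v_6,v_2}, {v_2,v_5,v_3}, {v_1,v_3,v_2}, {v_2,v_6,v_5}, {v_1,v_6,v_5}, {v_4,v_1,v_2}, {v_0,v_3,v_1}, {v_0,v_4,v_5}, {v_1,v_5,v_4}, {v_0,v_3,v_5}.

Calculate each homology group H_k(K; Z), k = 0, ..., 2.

H_0 = Z,  H_1 = Z/2Z,  H_2 = 0.

Take the total order v_0 < v_1 < v_2 < v_3 < v_4 < v_5 < v_6 on the vertex set. Then K (dimension 2) consists of the simplices:

  0-simplices (7): [v_0], [v_1], [v_2], [v_3], [v_4], [v_5], [v_6]
  1-simplices (18): (18 of them)
  2-simplices (12): (12 of them)

Hence C_0 ≅ Z^7, C_1 ≅ Z^18, C_2 ≅ Z^12.

Boundary ∂_1: C_1 → C_0 sends each edge [p,q] (with p < q) to q − p. For instance
  ∂[v_4,v_6] = [v_6] − [v_4].
This gives a 7×18 integer matrix of rank 6; reducing to Smith normal form yields diagonal entries (1,1,1,1,1,1).

Boundary ∂_2: C_2 → C_1 maps a triangle to the signed sum of its edges. For instance
  ∂[v_0,v_4,v_6] = [v_4,v_6] − [v_0,v_6] + [v_0,v_4],
  ∂[v_1,v_2,v_4] = [v_2,v_4] − [v_1,v_4] + [v_1,v_2].
The resulting 18×12 matrix has rank 12, and its Smith normal form has invariant factors (1,1,1,1,1,1,1,1,1,1,1,2).

Reading off H_k = ker ∂_k / im ∂_{k+1}:

  H_0: rank C_0 − rank ∂_1 = 7 − 6 = 1, and the invariant factors of ∂_1 are all 1, so H_0 = Z.
  H_1: rank ker ∂_1 − rank ∂_2 = (18 − 6) − 12 = 0, and ∂_2 has invariant factor 2 > 1, so H_1 = Z/2Z.
  H_2: rank ker ∂_2 − rank ∂_3 = (12 − 12) − 0 = 0, and there is no ∂_3, so H_2 = 0.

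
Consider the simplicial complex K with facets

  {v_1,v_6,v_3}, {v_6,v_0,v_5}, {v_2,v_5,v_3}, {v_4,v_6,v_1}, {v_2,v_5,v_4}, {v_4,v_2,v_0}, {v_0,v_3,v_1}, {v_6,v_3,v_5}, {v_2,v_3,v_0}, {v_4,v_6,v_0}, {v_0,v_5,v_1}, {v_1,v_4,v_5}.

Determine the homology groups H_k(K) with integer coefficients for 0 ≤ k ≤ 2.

H_0 = Z,  H_1 = Z/2,  H_2 = 0.

Take the total order v_0 < v_1 < v_2 < v_3 < v_4 < v_5 < v_6 on the vertex set. Then K (dimension 2) consists of the simplices:

  0-simplices (7): [v_0], [v_1], [v_2], [v_3], [v_4], [v_5], [v_6]
  1-simplices (18): (18 of them)
  2-simplices (12): (12 of them)

Hence C_0 ≅ Z^7, C_1 ≅ Z^18, C_2 ≅ Z^12.

Boundary ∂_1: C_1 → C_0 sends each edge [p,q] (with p < q) to q − p.
This gives a 7×18 integer matrix of rank 6; reducing to Smith normal form yields diagonal entries (1,1,1,1,1,1).

∂_2: C_2 → C_1 sends each 2-simplex [p,q,r] to [q,r] − [p,r] + [p,q]. For instance
  ∂[v_1,v_3,v_6] = [v_3,v_6] − [v_1,v_6] + [v_1,v_3],
  ∂[v_3,v_5,v_6] = [v_5,v_6] − [v_3,v_6] + [v_3,v_5].
The 18×12 boundary matrix has rank 12 and Smith normal form diag(1,1,1,1,1,1,1,1,1,1,1,2).

Reading off H_k = ker ∂_k / im ∂_{k+1}:

  H_0: rank C_0 − rank ∂_1 = 7 − 6 = 1, and the invariant factors of ∂_1 are all 1, so H_0 = Z.
  H_1: rank ker ∂_1 − rank ∂_2 = (18 − 6) − 12 = 0, and ∂_2 has invariant factor 2 > 1, so H_1 = Z/2.
  H_2: rank ker ∂_2 − rank ∂_3 = (12 − 12) − 0 = 0, and there is no ∂_3, so H_2 = 0.

As a check, the Euler characteristic is 7 − 18 + 12 = 1, which agrees with 1 − 0 + 0 = 1.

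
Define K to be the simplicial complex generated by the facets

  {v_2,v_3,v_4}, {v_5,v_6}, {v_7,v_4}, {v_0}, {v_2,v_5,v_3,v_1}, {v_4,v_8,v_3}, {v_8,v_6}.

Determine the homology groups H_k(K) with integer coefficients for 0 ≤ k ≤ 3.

H_0 = Z^2,  H_1 = Z,  H_2 = 0,  H_3 = 0.

Fix the vertex order v_0 < v_1 < v_2 < v_3 < v_4 < v_5 < v_6 < v_7 < v_8 and write every simplex with vertices in increasing order. Then dim K = 3 and the simplices of K are:

  0-simplices (9): [v_0], [v_1], [v_2], [v_3], [v_4], [v_5], [v_6], [v_7], [v_8]
  1-simplices (13): [v_1,v_2], [v_1,v_3], [v_1,v_5], [v_2,v_3], [v_2,v_4], [v_2,v_5], [v_3,v_4], [v_3,v_5], [v_3,v_8], [v_4,v_7], [v_4,v_8], [v_5,v_6], [v_6,v_8]
  2-simplices (6): [v_1,v_2,v_3], [v_1,v_2,v_5], [v_1,v_3,v_5], [v_2,v_3,v_4], [v_2,v_3,v_5], [v_3,v_4,v_8]
  3-simplices (1): [v_1,v_2,v_3,v_5]

Hence C_0 ≅ Z^9, C_1 ≅ Z^13, C_2 ≅ Z^6, C_3 ≅ Z^1.

∂_1: C_1 → C_0 maps an edge to its endpoints' difference, ∂[p,q] = q − p.
The resulting 9×13 matrix has rank 7, and its Smith normal form has invariant factors (1,1,1,1,1,1,1).

Boundary ∂_2: C_2 → C_1 maps a triangle to the signed sum of its edges. For instance
  ∂[v_1,v_2,v_3] = [v_2,v_3] − [v_1,v_3] + [v_1,v_2],
  ∂[v_2,v_3,v_4] = [v_3,v_4] − [v_2,v_4] + [v_2,v_3].
This gives a 13×6 integer matrix of rank 5; reducing to Smith normal form yields diagonal entries (1,1,1,1,1).

Boundary ∂_3: C_3 → C_2 sends each 3-simplex σ to the alternating sum Σ_i (−1)^i (σ with its i-th vertex removed). For instance
  ∂[v_1,v_2,v_3,v_5] = [v_2,v_3,v_5] − [v_1,v_3,v_5] + [v_1,v_2,v_5] − [v_1,v_2,v_3].
The 6×1 boundary matrix has rank 1 and Smith normal form diag(1).

Now H_k = ker ∂_k / im ∂_{k+1}, so:

  H_0: rank C_0 − rank ∂_1 = 9 − 7 = 2, and the invariant factors of ∂_1 are all 1, so H_0 = Z^2.
  H_1: rank ker ∂_1 − rank ∂_2 = (13 − 7) − 5 = 1, and the invariant factors of ∂_2 are all 1, so H_1 = Z.
  H_2: rank ker ∂_2 − rank ∂_3 = (6 − 5) − 1 = 0, and the invariant factors of ∂_3 are all 1, so H_2 = 0.
  H_3: rank ker ∂_3 − rank ∂_4 = (1 − 1) − 0 = 0, and there is no ∂_4, so H_3 = 0.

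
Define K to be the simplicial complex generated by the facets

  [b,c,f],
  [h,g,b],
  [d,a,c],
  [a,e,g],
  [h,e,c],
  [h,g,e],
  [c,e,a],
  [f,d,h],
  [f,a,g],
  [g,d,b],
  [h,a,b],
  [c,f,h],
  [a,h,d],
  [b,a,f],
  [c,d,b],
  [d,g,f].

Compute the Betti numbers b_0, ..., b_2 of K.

Take the total order a < b < c < d < e < f < g < h on the vertex set. Then K (dimension 2) consists of the simplices:

  0-simplices (8): a, b, c, d, e, f, g, h
  1-simplices (24): ab, ac, ad, ae, af, ag, ah, bc, bd, bf, bg, bh, cd, ce, cf, ch, df, dg, dh, eg, eh, fg, fh, gh
  2-simplices (16): abf, abh, acd, ace, adh, aeg, afg, bcd, bcf, bdg, bgh, ceh, cfh, dfg, dfh, egh

so the chain groups are C_0 ≅ Z^8, C_1 ≅ Z^24, C_2 ≅ Z^16.

∂_1: C_1 → C_0 sends each edge [p,q] (with p < q) to q − p. For instance
  ∂dg = g − d.
This gives a 8×24 integer matrix of rank 7; reducing to Smith normal form yields diagonal entries (1,1,1,1,1,1,1).

Boundary ∂_2: C_2 → C_1 maps a triangle to the signed sum of its edges. For instance
  ∂bcd = cd − bd + bc,
  ∂egh = gh − eh + eg.
This gives a 24×16 integer matrix of rank 15; reducing to Smith normal form yields diagonal entries (1,1,1,1,1,1,1,1,1,1,1,1,1,1,1).

From H_k ≅ ker(∂_k) / im(∂_{k+1}) we obtain:

  H_0: rank C_0 − rank ∂_1 = 8 − 7 = 1, and the invariant factors of ∂_1 are all 1, so H_0 ≅ Z.
  H_1: rank ker ∂_1 − rank ∂_2 = (24 − 7) − 15 = 2, and the invariant factors of ∂_2 are all 1, so H_1 ≅ Z^2.
  H_2: rank ker ∂_2 − rank ∂_3 = (16 − 15) − 0 = 1, and there is no ∂_3, so H_2 ≅ Z.

As a check, the Euler characteristic is 8 − 24 + 16 = 0, which agrees with 1 − 2 + 1 = 0.

Hence the Betti numbers are b_0 = 1, b_1 = 2, b_2 = 1.

b_0 = 1, b_1 = 2, b_2 = 1.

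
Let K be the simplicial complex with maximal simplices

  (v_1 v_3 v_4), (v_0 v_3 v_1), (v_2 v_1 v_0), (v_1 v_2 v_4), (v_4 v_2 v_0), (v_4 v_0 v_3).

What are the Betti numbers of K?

b_0 = 1, b_1 = 0, b_2 = 1.

Fix the vertex order v_0 < v_1 < v_2 < v_3 < v_4 and write every simplex with vertices in increasing order. Then dim K = 2 and the simplices of K are:

  0-simplices (5): [v_0], [v_1], [v_2], [v_3], [v_4]
  1-simplices (9): [v_0,v_1], [v_0,v_2], [v_0,v_3], [v_0,v_4], [v_1,v_2], [v_1,v_3], [v_1,v_4], [v_2,v_4], [v_3,v_4]
  2-simplices (6): [v_0,v_1,v_2], [v_0,v_1,v_3], [v_0,v_2,v_4], [v_0,v_3,v_4], [v_1,v_2,v_4], [v_1,v_3,v_4]

so the chain groups are C_0 ≅ Z^5, C_1 ≅ Z^9, C_2 ≅ Z^6.

∂_1: C_1 → C_0 maps an edge to its endpoints' difference, ∂[p,q] = q − p. For instance
  ∂[v_0,v_1] = [v_1] − [v_0].
As a 5×9 matrix over Z this has rank 4, with invariant factors (1,1,1,1).

The boundary map ∂_2: C_2 → C_1 maps a triangle to the signed sum of its edges. For instance
  ∂[v_1,v_3,v_4] = [v_3,v_4] − [v_1,v_4] + [v_1,v_3],
  ∂[v_0,v_2,v_4] = [v_2,v_4] − [v_0,v_4] + [v_0,v_2].
As a 9×6 matrix over Z this has rank 5, with invariant factors (1,1,1,1,1).

Now H_k = ker ∂_k / im ∂_{k+1}, so:

  H_0: rank C_0 − rank ∂_1 = 5 − 4 = 1, and the invariant factors of ∂_1 are all 1, so H_0 ≅ Z.
  H_1: rank ker ∂_1 − rank ∂_2 = (9 − 4) − 5 = 0, and the invariant factors of ∂_2 are all 1, so H_1 ≅ 0.
  H_2: rank ker ∂_2 − rank ∂_3 = (6 − 5) − 0 = 1, and there is no ∂_3, so H_2 ≅ Z.

As a check, the Euler characteristic is 5 − 9 + 6 = 2, which agrees with 1 − 0 + 1 = 2.
(K is a triangulation of the 2-sphere S^2.)

Hence the Betti numbers are b_0 = 1, b_1 = 0, b_2 = 1.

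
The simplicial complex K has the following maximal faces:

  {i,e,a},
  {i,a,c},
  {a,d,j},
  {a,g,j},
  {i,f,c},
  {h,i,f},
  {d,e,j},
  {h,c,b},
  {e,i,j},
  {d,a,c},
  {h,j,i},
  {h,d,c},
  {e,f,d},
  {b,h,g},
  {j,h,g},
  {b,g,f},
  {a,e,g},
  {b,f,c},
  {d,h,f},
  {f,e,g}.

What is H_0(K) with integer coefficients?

H_0 = Z.

K has 10 vertices, 30 edges, 20 triangles.
rank ∂_0 = 0, rank ∂_1 = 9 ⇒ b_0 = 10 − 0 − 9 = 1; all invariant factors of ∂_1 are 1 so no torsion. So H_0 ≅ Z.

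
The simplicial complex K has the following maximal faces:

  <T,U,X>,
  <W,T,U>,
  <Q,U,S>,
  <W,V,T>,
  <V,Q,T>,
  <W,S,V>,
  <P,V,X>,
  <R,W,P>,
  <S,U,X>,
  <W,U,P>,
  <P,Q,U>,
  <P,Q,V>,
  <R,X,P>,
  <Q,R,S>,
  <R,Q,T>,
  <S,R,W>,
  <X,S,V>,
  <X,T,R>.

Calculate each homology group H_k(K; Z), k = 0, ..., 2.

H_0 = Z,  H_1 = Z^2,  H_2 = Z.

Take the total order P < Q < R < S < T < U < V < W < X on the vertex set. Then K (dimension 2) consists of the simplices:

  0-simplices (9): P, Q, R, S, T, U, V, W, X
  1-simplices (27): PQ, PR, PU, PV, PW, PX, QR, QS, QT, QU, QV, RS, RT, RW, RX, SU, SV, SW, SX, TU, TV, TW, TX, UW, UX, VW, VX
  2-simplices (18): PQU, PQV, PRW, PRX, PUW, PVX, QRS, QRT, QSU, QTV, RSW, RTX, SUX, SVW, SVX, TUW, TUX, TVW

Hence C_0 ≅ Z^9, C_1 ≅ Z^27, C_2 ≅ Z^18.

∂_1: C_1 → C_0 is given by ∂[p,q] = [q] − [p].
The 9×27 boundary matrix has rank 8 and Smith normal form diag(1,1,1,1,1,1,1,1).

∂_2: C_2 → C_1 maps a triangle to the signed sum of its edges. For instance
  ∂SVW = VW − SW + SV,
  ∂RSW = SW − RW + RS.
As a 27×18 matrix over Z this has rank 17, with invariant factors (1,1,1,1,1,1,1,1,1,1,1,1,1,1,1,1,1).

Reading off H_k = ker ∂_k / im ∂_{k+1}:

  H_0: rank C_0 − rank ∂_1 = 9 − 8 = 1, and the invariant factors of ∂_1 are all 1, so H_0 = Z.
  H_1: rank ker ∂_1 − rank ∂_2 = (27 − 8) − 17 = 2, and the invariant factors of ∂_2 are all 1, so H_1 = Z^2.
  H_2: rank ker ∂_2 − rank ∂_3 = (18 − 17) − 0 = 1, and there is no ∂_3, so H_2 = Z.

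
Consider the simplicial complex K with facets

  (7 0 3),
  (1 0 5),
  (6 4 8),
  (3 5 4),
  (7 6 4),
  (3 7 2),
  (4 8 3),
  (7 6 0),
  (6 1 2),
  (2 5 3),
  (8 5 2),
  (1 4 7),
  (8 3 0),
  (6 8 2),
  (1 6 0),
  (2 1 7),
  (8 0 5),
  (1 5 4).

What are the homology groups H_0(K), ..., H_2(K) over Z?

Fix the vertex order 0 < 1 < 2 < 3 < 4 < 5 < 6 < 7 < 8 and write every simplex with vertices in increasing order. Then dim K = 2 and the simplices of K are:

  0-simplices (9): [0], [1], [2], [3], [4], [5], [6], [7], [8]
  1-simplices (27): (27 of them)
  2-simplices (18): [0,1,5], [0,1,6], [0,3,7], [0,3,8], [0,5,8], [0,6,7], [1,2,6], [1,2,7], [1,4,5], [1,4,7], [2,3,5], [2,3,7], [2,5,8], [2,6,8], [3,4,5], [3,4,8], [4,6,7], [4,6,8]

Hence C_0 ≅ Z^9, C_1 ≅ Z^27, C_2 ≅ Z^18.

∂_1: C_1 → C_0 is given by ∂[p,q] = [q] − [p].
The 9×27 boundary matrix has rank 8 and Smith normal form diag(1,1,1,1,1,1,1,1).

Boundary ∂_2: C_2 → C_1 acts by ∂[p,q,r] = [q,r] − [p,r] + [p,q]. For instance
  ∂[1,4,5] = [4,5] − [1,5] + [1,4],
  ∂[0,3,8] = [3,8] − [0,8] + [0,3].
The 27×18 boundary matrix has rank 18 and Smith normal form diag(1,1,1,1,1,1,1,1,1,1,1,1,1,1,1,1,1,2).

Now H_k = ker ∂_k / im ∂_{k+1}, so:

  H_0: rank C_0 − rank ∂_1 = 9 − 8 = 1, and the invariant factors of ∂_1 are all 1, so H_0 ≅ Z.
  H_1: rank ker ∂_1 − rank ∂_2 = (27 − 8) − 18 = 1, and ∂_2 has invariant factor 2 > 1, so H_1 ≅ Z ⊕ Z/2.
  H_2: rank ker ∂_2 − rank ∂_3 = (18 − 18) − 0 = 0, and there is no ∂_3, so H_2 ≅ 0.

As a check, the Euler characteristic is 9 − 27 + 18 = 0, which agrees with 1 − 1 + 0 = 0.

H_0 = Z,  H_1 = Z ⊕ Z/2,  H_2 = 0.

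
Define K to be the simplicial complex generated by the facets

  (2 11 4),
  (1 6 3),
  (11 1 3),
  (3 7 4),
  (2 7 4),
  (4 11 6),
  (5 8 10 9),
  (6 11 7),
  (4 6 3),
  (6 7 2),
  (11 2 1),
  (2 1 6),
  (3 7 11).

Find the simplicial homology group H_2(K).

Fix the vertex order 1 < 2 < 3 < 4 < 5 < 6 < 7 < 8 < 9 < 10 < 11 and write every simplex with vertices in increasing order. Then dim K = 3 and the simplices of K are:

  0-simplices (11): [1], [2], [3], [4], [5], [6], [7], [8], [9], [10], [11]
  1-simplices (24): (24 of them)
  2-simplices (16): [1,2,6], [1,2,11], [1,3,6], [1,3,11], [2,4,7], [2,4,11], [2,6,7], [3,4,6], [3,4,7], [3,7,11], [4,6,11], [5,8,9], [5,8,10], [5,9,10], [6,7,11], [8,9,10]
  3-simplices (1): [5,8,9,10]

giving chain groups C_0 ≅ Z^11, C_1 ≅ Z^24, C_2 ≅ Z^16, C_3 ≅ Z^1.

Boundary ∂_1: C_1 → C_0 maps an edge to its endpoints' difference, ∂[p,q] = q − p.
As a 11×24 matrix over Z this has rank 9, with invariant factors (1,1,1,1,1,1,1,1,1).

The boundary map ∂_2: C_2 → C_1 sends each 2-simplex [p,q,r] to [q,r] − [p,r] + [p,q]. For instance
  ∂[6,7,11] = [7,11] − [6,11] + [6,7],
  ∂[2,4,11] = [4,11] − [2,11] + [2,4].
The 24×16 boundary matrix has rank 15 and Smith normal form diag(1,1,1,1,1,1,1,1,1,1,1,1,1,1,2).

Boundary ∂_3: C_3 → C_2 sends each 3-simplex σ to the alternating sum Σ_i (−1)^i (σ with its i-th vertex removed). For instance
  ∂[5,8,9,10] = [8,9,10] − [5,9,10] + [5,8,10] − [5,8,9].
The resulting 16×1 matrix has rank 1, and its Smith normal form has invariant factors (1).

Computing H_k = (kernel of ∂_k) / (image of ∂_{k+1}):

  H_2: rank ker ∂_2 − rank ∂_3 = (16 − 15) − 1 = 0, and the invariant factors of ∂_3 are all 1, so H_2 ≅ 0.

H_2 ≅ 0.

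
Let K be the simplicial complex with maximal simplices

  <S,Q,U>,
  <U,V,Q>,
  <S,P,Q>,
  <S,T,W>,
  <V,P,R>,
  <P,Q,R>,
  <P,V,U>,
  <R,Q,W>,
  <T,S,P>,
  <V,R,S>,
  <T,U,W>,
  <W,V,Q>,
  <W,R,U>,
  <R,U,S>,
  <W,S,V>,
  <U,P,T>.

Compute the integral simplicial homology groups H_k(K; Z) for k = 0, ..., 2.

H_0 = Z,  H_1 = Z^2,  H_2 = Z.

Fix the vertex order P < Q < R < S < T < U < V < W and write every simplex with vertices in increasing order. Then dim K = 2 and the simplices of K are:

  0-simplices (8): P, Q, R, S, T, U, V, W
  1-simplices (24): PQ, PR, PS, PT, PU, PV, QR, QS, QU, QV, QW, RS, RU, RV, RW, ST, SU, SV, SW, TU, TW, UV, UW, VW
  2-simplices (16): PQR, PQS, PRV, PST, PTU, PUV, QRW, QSU, QUV, QVW, RSU, RSV, RUW, STW, SVW, TUW

Hence C_0 ≅ Z^8, C_1 ≅ Z^24, C_2 ≅ Z^16.

∂_1: C_1 → C_0 is given by ∂[p,q] = [q] − [p].
This gives a 8×24 integer matrix of rank 7; reducing to Smith normal form yields diagonal entries (1,1,1,1,1,1,1).

Boundary ∂_2: C_2 → C_1 sends each 2-simplex [p,q,r] to [q,r] − [p,r] + [p,q]. For instance
  ∂TUW = UW − TW + TU,
  ∂RUW = UW − RW + RU.
As a 24×16 matrix over Z this has rank 15, with invariant factors (1,1,1,1,1,1,1,1,1,1,1,1,1,1,1).

From H_k ≅ ker(∂_k) / im(∂_{k+1}) we obtain:

  H_0: rank C_0 − rank ∂_1 = 8 − 7 = 1, and the invariant factors of ∂_1 are all 1, so H_0 ≅ Z.
  H_1: rank ker ∂_1 − rank ∂_2 = (24 − 7) − 15 = 2, and the invariant factors of ∂_2 are all 1, so H_1 ≅ Z^2.
  H_2: rank ker ∂_2 − rank ∂_3 = (16 − 15) − 0 = 1, and there is no ∂_3, so H_2 ≅ Z.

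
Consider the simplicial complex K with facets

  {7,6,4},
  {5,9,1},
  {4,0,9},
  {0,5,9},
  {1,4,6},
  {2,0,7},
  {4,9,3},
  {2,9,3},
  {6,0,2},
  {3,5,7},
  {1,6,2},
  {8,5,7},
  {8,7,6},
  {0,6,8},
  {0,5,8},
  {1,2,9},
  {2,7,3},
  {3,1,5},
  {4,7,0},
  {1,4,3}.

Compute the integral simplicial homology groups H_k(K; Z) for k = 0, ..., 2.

H_0 = Z,  H_1 = Z ⊕ Z/2Z,  H_2 = 0.

We work with the vertex ordering 0 < 1 < 2 < 3 < 4 < 5 < 6 < 7 < 8 < 9. The simplices of K, each written with vertices in increasing order, are:

  0-simplices (10): [0], [1], [2], [3], [4], [5], [6], [7], [8], [9]
  1-simplices (30): (30 of them)
  2-simplices (20): (20 of them)

so the chain groups are C_0 ≅ Z^10, C_1 ≅ Z^30, C_2 ≅ Z^20.

The boundary map ∂_1: C_1 → C_0 sends each edge [p,q] (with p < q) to q − p.
As a 10×30 matrix over Z this has rank 9, with invariant factors (1,1,1,1,1,1,1,1,1).

∂_2: C_2 → C_1 sends each 2-simplex [p,q,r] to [q,r] − [p,r] + [p,q]. For instance
  ∂[6,7,8] = [7,8] − [6,8] + [6,7],
  ∂[1,5,9] = [5,9] − [1,9] + [1,5].
The resulting 30×20 matrix has rank 20, and its Smith normal form has invariant factors (1,1,1,1,1,1,1,1,1,1,1,1,1,1,1,1,1,1,1,2).

From H_k ≅ ker(∂_k) / im(∂_{k+1}) we obtain:

  H_0: rank C_0 − rank ∂_1 = 10 − 9 = 1, and the invariant factors of ∂_1 are all 1, so H_0 ≅ Z.
  H_1: rank ker ∂_1 − rank ∂_2 = (30 − 9) − 20 = 1, and ∂_2 has invariant factor 2 > 1, so H_1 ≅ Z ⊕ Z/2Z.
  H_2: rank ker ∂_2 − rank ∂_3 = (20 − 20) − 0 = 0, and there is no ∂_3, so H_2 ≅ 0.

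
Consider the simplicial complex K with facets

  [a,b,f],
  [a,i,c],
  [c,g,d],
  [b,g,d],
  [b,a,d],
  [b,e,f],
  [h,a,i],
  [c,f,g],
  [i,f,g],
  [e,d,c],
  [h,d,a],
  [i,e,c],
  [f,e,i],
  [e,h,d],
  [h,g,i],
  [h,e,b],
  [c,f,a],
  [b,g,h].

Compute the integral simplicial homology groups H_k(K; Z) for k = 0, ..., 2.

H_0 ≅ Z,  H_1 ≅ Z ⊕ Z/2Z,  H_2 = 0.

Fix the vertex order a < b < c < d < e < f < g < h < i and write every simplex with vertices in increasing order. Then dim K = 2 and the simplices of K are:

  0-simplices (9): a, b, c, d, e, f, g, h, i
  1-simplices (27): ab, ac, ad, af, ah, ai, bd, be, bf, bg, bh, cd, ce, cf, cg, ci, de, dg, dh, ef, eh, ei, fg, fi, gh, gi, hi
  2-simplices (18): abd, abf, acf, aci, adh, ahi, bdg, bef, beh, bgh, cde, cdg, cei, cfg, deh, efi, fgi, ghi

Hence C_0 ≅ Z^9, C_1 ≅ Z^27, C_2 ≅ Z^18.

Boundary ∂_1: C_1 → C_0 sends each edge [p,q] (with p < q) to q − p. For instance
  ∂ei = i − e.
This gives a 9×27 integer matrix of rank 8; reducing to Smith normal form yields diagonal entries (1,1,1,1,1,1,1,1).

∂_2: C_2 → C_1 sends each 2-simplex [p,q,r] to [q,r] − [p,r] + [p,q]. For instance
  ∂aci = ci − ai + ac,
  ∂acf = cf − af + ac.
The 27×18 boundary matrix has rank 18 and Smith normal form diag(1,1,1,1,1,1,1,1,1,1,1,1,1,1,1,1,1,2).

Computing H_k = (kernel of ∂_k) / (image of ∂_{k+1}):

  H_0: rank C_0 − rank ∂_1 = 9 − 8 = 1, and the invariant factors of ∂_1 are all 1, so H_0 ≅ Z.
  H_1: rank ker ∂_1 − rank ∂_2 = (27 − 8) − 18 = 1, and ∂_2 has invariant factor 2 > 1, so H_1 ≅ Z ⊕ Z/2Z.
  H_2: rank ker ∂_2 − rank ∂_3 = (18 − 18) − 0 = 0, and there is no ∂_3, so H_2 ≅ 0.

As a check, the Euler characteristic is 9 − 27 + 18 = 0, which agrees with 1 − 1 + 0 = 0.
(K is a triangulation of the Klein bottle.)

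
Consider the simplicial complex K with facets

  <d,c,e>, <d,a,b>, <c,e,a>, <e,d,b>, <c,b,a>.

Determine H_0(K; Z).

Fix the vertex order a < b < c < d < e and write every simplex with vertices in increasing order. Then dim K = 2 and the simplices of K are:

  0-simplices (5): a, b, c, d, e
  1-simplices (10): ab, ac, ad, ae, bc, bd, be, cd, ce, de
  2-simplices (5): abc, abd, ace, bde, cde

giving chain groups C_0 ≅ Z^5, C_1 ≅ Z^10, C_2 ≅ Z^5.

∂_1: C_1 → C_0 is given by ∂[p,q] = [q] − [p].
As a 5×10 matrix over Z this has rank 4, with invariant factors (1,1,1,1).

The boundary map ∂_2: C_2 → C_1 acts by ∂[p,q,r] = [q,r] − [p,r] + [p,q]. For instance
  ∂abc = bc − ac + ab,
  ∂abd = bd − ad + ab.
As a 10×5 matrix over Z this has rank 5, with invariant factors (1,1,1,1,1).

Computing H_k = (kernel of ∂_k) / (image of ∂_{k+1}):

  H_0: rank C_0 − rank ∂_1 = 5 − 4 = 1, and the invariant factors of ∂_1 are all 1, so H_0 = Z.

H_0 = Z.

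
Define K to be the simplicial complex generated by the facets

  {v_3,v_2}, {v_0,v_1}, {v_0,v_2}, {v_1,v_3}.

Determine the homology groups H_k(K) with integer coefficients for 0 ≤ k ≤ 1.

We work with the vertex ordering v_0 < v_1 < v_2 < v_3. The simplices of K, each written with vertices in increasing order, are:

  0-simplices (4): [v_0], [v_1], [v_2], [v_3]
  1-simplices (4): [v_0,v_1], [v_0,v_2], [v_1,v_3], [v_2,v_3]

giving chain groups C_0 ≅ Z^4, C_1 ≅ Z^4.

∂_1: C_1 → C_0 maps an edge to its endpoints' difference, ∂[p,q] = q − p. For instance
  ∂[v_0,v_2] = [v_2] − [v_0].
As a 4×4 matrix over Z this has rank 3, with invariant factors (1,1,1).

From H_k ≅ ker(∂_k) / im(∂_{k+1}) we obtain:

  H_0: rank C_0 − rank ∂_1 = 4 − 3 = 1, and the invariant factors of ∂_1 are all 1, so H_0 ≅ Z.
  H_1: rank ker ∂_1 − rank ∂_2 = (4 − 3) − 0 = 1, and there is no ∂_2, so H_1 ≅ Z.

As a check, the Euler characteristic is 4 − 4 = 0, which agrees with 1 − 1 = 0.

H_0 = Z,  H_1 = Z.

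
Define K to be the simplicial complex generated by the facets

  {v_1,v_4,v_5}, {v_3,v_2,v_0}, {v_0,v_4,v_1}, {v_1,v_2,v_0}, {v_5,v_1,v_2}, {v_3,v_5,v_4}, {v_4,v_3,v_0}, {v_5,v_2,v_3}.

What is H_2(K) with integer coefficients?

H_2 = Z.

We work with the vertex ordering v_0 < v_1 < v_2 < v_3 < v_4 < v_5. The simplices of K, each written with vertices in increasing order, are:

  0-simplices (6): [v_0], [v_1], [v_2], [v_3], [v_4], [v_5]
  1-simplices (12): [v_0,v_1], [v_0,v_2], [v_0,v_3], [v_0,v_4], [v_1,v_2], [v_1,v_4], [v_1,v_5], [v_2,v_3], [v_2,v_5], [v_3,v_4], [v_3,v_5], [v_4,v_5]
  2-simplices (8): [v_0,v_1,v_2], [v_0,v_1,v_4], [v_0,v_2,v_3], [v_0,v_3,v_4], [v_1,v_2,v_5], [v_1,v_4,v_5], [v_2,v_3,v_5], [v_3,v_4,v_5]

so the chain groups are C_0 ≅ Z^6, C_1 ≅ Z^12, C_2 ≅ Z^8.

The boundary map ∂_1: C_1 → C_0 sends each edge [p,q] (with p < q) to q − p.
The 6×12 boundary matrix has rank 5 and Smith normal form diag(1,1,1,1,1).

Boundary ∂_2: C_2 → C_1 acts by ∂[p,q,r] = [q,r] − [p,r] + [p,q]. For instance
  ∂[v_0,v_2,v_3] = [v_2,v_3] − [v_0,v_3] + [v_0,v_2],
  ∂[v_3,v_4,v_5] = [v_4,v_5] − [v_3,v_5] + [v_3,v_4].
The 12×8 boundary matrix has rank 7 and Smith normal form diag(1,1,1,1,1,1,1).

Computing H_k = (kernel of ∂_k) / (image of ∂_{k+1}):

  H_2: rank ker ∂_2 − rank ∂_3 = (8 − 7) − 0 = 1, and there is no ∂_3, so H_2 = Z.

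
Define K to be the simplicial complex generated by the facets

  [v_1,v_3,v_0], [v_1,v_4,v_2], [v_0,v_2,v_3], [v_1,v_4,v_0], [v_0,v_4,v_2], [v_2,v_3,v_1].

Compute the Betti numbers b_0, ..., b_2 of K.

b_0 = 1, b_1 = 0, b_2 = 1.

Take the total order v_0 < v_1 < v_2 < v_3 < v_4 on the vertex set. Then K (dimension 2) consists of the simplices:

  0-simplices (5): [v_0], [v_1], [v_2], [v_3], [v_4]
  1-simplices (9): [v_0,v_1], [v_0,v_2], [v_0,v_3], [v_0,v_4], [v_1,v_2], [v_1,v_3], [v_1,v_4], [v_2,v_3], [v_2,v_4]
  2-simplices (6): [v_0,v_1,v_3], [v_0,v_1,v_4], [v_0,v_2,v_3], [v_0,v_2,v_4], [v_1,v_2,v_3], [v_1,v_2,v_4]

so the chain groups are C_0 ≅ Z^5, C_1 ≅ Z^9, C_2 ≅ Z^6.

∂_1: C_1 → C_0 maps an edge to its endpoints' difference, ∂[p,q] = q − p.
As a 5×9 matrix over Z this has rank 4, with invariant factors (1,1,1,1).

The boundary map ∂_2: C_2 → C_1 maps a triangle to the signed sum of its edges. For instance
  ∂[v_0,v_1,v_4] = [v_1,v_4] − [v_0,v_4] + [v_0,v_1],
  ∂[v_0,v_2,v_4] = [v_2,v_4] − [v_0,v_4] + [v_0,v_2].
The 9×6 boundary matrix has rank 5 and Smith normal form diag(1,1,1,1,1).

Computing H_k = (kernel of ∂_k) / (image of ∂_{k+1}):

  H_0: rank C_0 − rank ∂_1 = 5 − 4 = 1, and the invariant factors of ∂_1 are all 1, so H_0 ≅ Z.
  H_1: rank ker ∂_1 − rank ∂_2 = (9 − 4) − 5 = 0, and the invariant factors of ∂_2 are all 1, so H_1 ≅ 0.
  H_2: rank ker ∂_2 − rank ∂_3 = (6 − 5) − 0 = 1, and there is no ∂_3, so H_2 ≅ Z.

Hence the Betti numbers are b_0 = 1, b_1 = 0, b_2 = 1.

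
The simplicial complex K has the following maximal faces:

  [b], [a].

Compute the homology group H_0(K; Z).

Order the vertices as a < b. Listing each simplex with vertices in this order, K has dimension 0 with simplices:

  0-simplices (2): a, b

giving chain groups C_0 ≅ Z^2.

Computing H_k = (kernel of ∂_k) / (image of ∂_{k+1}):

  H_0: rank C_0 − rank ∂_1 = 2 − 0 = 2, and there is no ∂_1, so H_0 ≅ Z^2.

H_0 ≅ Z^2.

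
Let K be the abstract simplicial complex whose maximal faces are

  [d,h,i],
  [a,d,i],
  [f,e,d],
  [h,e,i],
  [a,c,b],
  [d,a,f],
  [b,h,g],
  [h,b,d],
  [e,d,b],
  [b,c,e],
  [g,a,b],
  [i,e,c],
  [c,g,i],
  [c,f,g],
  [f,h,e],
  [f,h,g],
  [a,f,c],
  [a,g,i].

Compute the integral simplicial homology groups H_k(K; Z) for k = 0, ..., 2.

K has 9 vertices, 27 edges, 18 triangles.
rank ∂_0 = 0, rank ∂_1 = 8 ⇒ b_0 = 9 − 0 − 8 = 1; all invariant factors of ∂_1 are 1 so no torsion. So H_0 ≅ Z.
rank ∂_1 = 8, rank ∂_2 = 18 ⇒ b_1 = 27 − 8 − 18 = 1; ∂_2 has invariant factor(s) [2] giving torsion. So H_1 ≅ Z ⊕ Z/2.
rank ∂_2 = 18, rank ∂_3 = 0 ⇒ b_2 = 18 − 18 − 0 = 0. So H_2 ≅ 0.

H_0 ≅ Z,  H_1 ≅ Z ⊕ Z/2,  H_2 = 0.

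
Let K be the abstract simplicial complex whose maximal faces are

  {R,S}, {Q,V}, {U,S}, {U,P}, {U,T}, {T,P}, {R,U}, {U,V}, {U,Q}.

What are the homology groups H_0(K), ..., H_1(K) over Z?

H_0 = Z,  H_1 = Z^3.

We work with the vertex ordering P < Q < R < S < T < U < V. The simplices of K, each written with vertices in increasing order, are:

  0-simplices (7): P, Q, R, S, T, U, V
  1-simplices (9): PT, PU, QU, QV, RS, RU, SU, TU, UV

giving chain groups C_0 ≅ Z^7, C_1 ≅ Z^9.

Boundary ∂_1: C_1 → C_0 is given by ∂[p,q] = [q] − [p]. For instance
  ∂PU = U − P.
The resulting 7×9 matrix has rank 6, and its Smith normal form has invariant factors (1,1,1,1,1,1).

Reading off H_k = ker ∂_k / im ∂_{k+1}:

  H_0: rank C_0 − rank ∂_1 = 7 − 6 = 1, and the invariant factors of ∂_1 are all 1, so H_0 ≅ Z.
  H_1: rank ker ∂_1 − rank ∂_2 = (9 − 6) − 0 = 3, and there is no ∂_2, so H_1 ≅ Z^3.

(K is a triangulation of a wedge of 3 circles.)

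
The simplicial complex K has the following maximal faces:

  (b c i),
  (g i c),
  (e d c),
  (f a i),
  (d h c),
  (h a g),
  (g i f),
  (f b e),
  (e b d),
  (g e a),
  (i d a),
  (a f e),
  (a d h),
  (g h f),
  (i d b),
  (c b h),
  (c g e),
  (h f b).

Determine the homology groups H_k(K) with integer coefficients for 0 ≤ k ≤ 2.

K has 9 vertices, 27 edges, 18 triangles.
rank ∂_0 = 0, rank ∂_1 = 8 ⇒ b_0 = 9 − 0 − 8 = 1; all invariant factors of ∂_1 are 1 so no torsion. So H_0 = Z.
rank ∂_1 = 8, rank ∂_2 = 18 ⇒ b_1 = 27 − 8 − 18 = 1; ∂_2 has invariant factor(s) [2] giving torsion. So H_1 = Z ⊕ Z/2Z.
rank ∂_2 = 18, rank ∂_3 = 0 ⇒ b_2 = 18 − 18 − 0 = 0. So H_2 = 0.

H_0 ≅ Z,  H_1 ≅ Z ⊕ Z/2Z,  H_2 = 0.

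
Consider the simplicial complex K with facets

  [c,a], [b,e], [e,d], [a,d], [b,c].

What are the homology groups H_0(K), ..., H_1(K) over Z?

Order the vertices as a < b < c < d < e. Listing each simplex with vertices in this order, K has dimension 1 with simplices:

  0-simplices (5): a, b, c, d, e
  1-simplices (5): ac, ad, bc, be, de

giving chain groups C_0 ≅ Z^5, C_1 ≅ Z^5.

Boundary ∂_1: C_1 → C_0 maps an edge to its endpoints' difference, ∂[p,q] = q − p. For instance
  ∂ad = d − a.
As a 5×5 matrix over Z this has rank 4, with invariant factors (1,1,1,1).

Computing H_k = (kernel of ∂_k) / (image of ∂_{k+1}):

  H_0: rank C_0 − rank ∂_1 = 5 − 4 = 1, and the invariant factors of ∂_1 are all 1, so H_0 ≅ Z.
  H_1: rank ker ∂_1 − rank ∂_2 = (5 − 4) − 0 = 1, and there is no ∂_2, so H_1 ≅ Z.

(K is a triangulation of the circle S^1.)

H_0 ≅ Z,  H_1 ≅ Z.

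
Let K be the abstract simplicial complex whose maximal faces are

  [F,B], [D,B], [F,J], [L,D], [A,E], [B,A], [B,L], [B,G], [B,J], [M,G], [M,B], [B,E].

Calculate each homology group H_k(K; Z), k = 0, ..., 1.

H_0 = Z,  H_1 = Z^4.

K has 9 vertices, 12 edges.
rank ∂_0 = 0, rank ∂_1 = 8 ⇒ b_0 = 9 − 0 − 8 = 1; all invariant factors of ∂_1 are 1 so no torsion. So H_0 ≅ Z.
rank ∂_1 = 8, rank ∂_2 = 0 ⇒ b_1 = 12 − 8 − 0 = 4. So H_1 ≅ Z^4.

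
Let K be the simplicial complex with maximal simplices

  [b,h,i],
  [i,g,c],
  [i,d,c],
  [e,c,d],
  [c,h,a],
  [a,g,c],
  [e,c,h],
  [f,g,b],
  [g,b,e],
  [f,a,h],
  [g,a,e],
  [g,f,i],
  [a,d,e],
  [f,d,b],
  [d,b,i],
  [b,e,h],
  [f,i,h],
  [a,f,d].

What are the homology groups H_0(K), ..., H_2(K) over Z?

H_0 ≅ Z,  H_1 ≅ Z × Z/2,  H_2 = 0.

Take the total order a < b < c < d < e < f < g < h < i on the vertex set. Then K (dimension 2) consists of the simplices:

  0-simplices (9): a, b, c, d, e, f, g, h, i
  1-simplices (27): ac, ad, ae, af, ag, ah, bd, be, bf, bg, bh, bi, cd, ce, cg, ch, ci, de, df, di, eg, eh, fg, fh, fi, gi, hi
  2-simplices (18): acg, ach, ade, adf, aeg, afh, bdf, bdi, beg, beh, bfg, bhi, cde, cdi, ceh, cgi, fgi, fhi

Hence C_0 ≅ Z^9, C_1 ≅ Z^27, C_2 ≅ Z^18.

∂_1: C_1 → C_0 sends each edge [p,q] (with p < q) to q − p.
The resulting 9×27 matrix has rank 8, and its Smith normal form has invariant factors (1,1,1,1,1,1,1,1).

∂_2: C_2 → C_1 maps a triangle to the signed sum of its edges. For instance
  ∂ceh = eh − ch + ce,
  ∂bfg = fg − bg + bf.
As a 27×18 matrix over Z this has rank 18, with invariant factors (1,1,1,1,1,1,1,1,1,1,1,1,1,1,1,1,1,2).

Computing H_k = (kernel of ∂_k) / (image of ∂_{k+1}):

  H_0: rank C_0 − rank ∂_1 = 9 − 8 = 1, and the invariant factors of ∂_1 are all 1, so H_0 ≅ Z.
  H_1: rank ker ∂_1 − rank ∂_2 = (27 − 8) − 18 = 1, and ∂_2 has invariant factor 2 > 1, so H_1 ≅ Z × Z/2.
  H_2: rank ker ∂_2 − rank ∂_3 = (18 − 18) − 0 = 0, and there is no ∂_3, so H_2 ≅ 0.

(K is a triangulation of the Klein bottle.)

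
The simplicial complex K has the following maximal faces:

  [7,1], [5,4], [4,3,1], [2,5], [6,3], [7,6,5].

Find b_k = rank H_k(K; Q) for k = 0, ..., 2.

b_0 = 1, b_1 = 2, b_2 = 0.

Take the total order 1 < 2 < 3 < 4 < 5 < 6 < 7 on the vertex set. Then K (dimension 2) consists of the simplices:

  0-simplices (7): [1], [2], [3], [4], [5], [6], [7]
  1-simplices (10): [1,3], [1,4], [1,7], [2,5], [3,4], [3,6], [4,5], [5,6], [5,7], [6,7]
  2-simplices (2): [1,3,4], [5,6,7]

so the chain groups are C_0 ≅ Z^7, C_1 ≅ Z^10, C_2 ≅ Z^2.

∂_1: C_1 → C_0 is given by ∂[p,q] = [q] − [p]. For instance
  ∂[1,3] = [3] − [1].
As a 7×10 matrix over Z this has rank 6, with invariant factors (1,1,1,1,1,1).

The boundary map ∂_2: C_2 → C_1 sends each 2-simplex [p,q,r] to [q,r] − [p,r] + [p,q]. For instance
  ∂[5,6,7] = [6,7] − [5,7] + [5,6],
  ∂[1,3,4] = [3,4] − [1,4] + [1,3].
The resulting 10×2 matrix has rank 2, and its Smith normal form has invariant factors (1,1).

Reading off H_k = ker ∂_k / im ∂_{k+1}:

  H_0: rank C_0 − rank ∂_1 = 7 − 6 = 1, and the invariant factors of ∂_1 are all 1, so H_0 ≅ Z.
  H_1: rank ker ∂_1 − rank ∂_2 = (10 − 6) − 2 = 2, and the invariant factors of ∂_2 are all 1, so H_1 ≅ Z^2.
  H_2: rank ker ∂_2 − rank ∂_3 = (2 − 2) − 0 = 0, and there is no ∂_3, so H_2 ≅ 0.

As a check, the Euler characteristic is 7 − 10 + 2 = -1, which agrees with 1 − 2 + 0 = -1.

Hence the Betti numbers are b_0 = 1, b_1 = 2, b_2 = 0.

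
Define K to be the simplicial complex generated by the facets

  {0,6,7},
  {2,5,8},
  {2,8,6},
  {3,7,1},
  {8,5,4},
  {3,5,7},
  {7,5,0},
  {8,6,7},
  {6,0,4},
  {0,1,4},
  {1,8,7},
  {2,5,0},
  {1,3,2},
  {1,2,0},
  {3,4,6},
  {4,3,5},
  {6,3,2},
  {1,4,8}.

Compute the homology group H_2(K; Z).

Order the vertices as 0 < 1 < 2 < 3 < 4 < 5 < 6 < 7 < 8. Listing each simplex with vertices in this order, K has dimension 2 with simplices:

  0-simplices (9): [0], [1], [2], [3], [4], [5], [6], [7], [8]
  1-simplices (27): (27 of them)
  2-simplices (18): [0,1,2], [0,1,4], [0,2,5], [0,4,6], [0,5,7], [0,6,7], [1,2,3], [1,3,7], [1,4,8], [1,7,8], [2,3,6], [2,5,8], [2,6,8], [3,4,5], [3,4,6], [3,5,7], [4,5,8], [6,7,8]

Hence C_0 ≅ Z^9, C_1 ≅ Z^27, C_2 ≅ Z^18.

∂_1: C_1 → C_0 sends each edge [p,q] (with p < q) to q − p.
This gives a 9×27 integer matrix of rank 8; reducing to Smith normal form yields diagonal entries (1,1,1,1,1,1,1,1).

∂_2: C_2 → C_1 sends each 2-simplex [p,q,r] to [q,r] − [p,r] + [p,q]. For instance
  ∂[0,5,7] = [5,7] − [0,7] + [0,5],
  ∂[2,6,8] = [6,8] − [2,8] + [2,6].
This gives a 27×18 integer matrix of rank 17; reducing to Smith normal form yields diagonal entries (1,1,1,1,1,1,1,1,1,1,1,1,1,1,1,1,1).

Computing H_k = (kernel of ∂_k) / (image of ∂_{k+1}):

  H_2: rank ker ∂_2 − rank ∂_3 = (18 − 17) − 0 = 1, and there is no ∂_3, so H_2 ≅ Z.

H_2 ≅ Z.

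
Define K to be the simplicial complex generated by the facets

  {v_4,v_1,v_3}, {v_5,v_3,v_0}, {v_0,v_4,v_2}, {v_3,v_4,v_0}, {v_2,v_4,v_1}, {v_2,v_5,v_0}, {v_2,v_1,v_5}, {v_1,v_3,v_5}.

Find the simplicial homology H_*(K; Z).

Take the total order v_0 < v_1 < v_2 < v_3 < v_4 < v_5 on the vertex set. Then K (dimension 2) consists of the simplices:

  0-simplices (6): [v_0], [v_1], [v_2], [v_3], [v_4], [v_5]
  1-simplices (12): [v_0,v_2], [v_0,v_3], [v_0,v_4], [v_0,v_5], [v_1,v_2], [v_1,v_3], [v_1,v_4], [v_1,v_5], [v_2,v_4], [v_2,v_5], [v_3,v_4], [v_3,v_5]
  2-simplices (8): [v_0,v_2,v_4], [v_0,v_2,v_5], [v_0,v_3,v_4], [v_0,v_3,v_5], [v_1,v_2,v_4], [v_1,v_2,v_5], [v_1,v_3,v_4], [v_1,v_3,v_5]

so the chain groups are C_0 ≅ Z^6, C_1 ≅ Z^12, C_2 ≅ Z^8.

Boundary ∂_1: C_1 → C_0 maps an edge to its endpoints' difference, ∂[p,q] = q − p. For instance
  ∂[v_0,v_4] = [v_4] − [v_0].
This gives a 6×12 integer matrix of rank 5; reducing to Smith normal form yields diagonal entries (1,1,1,1,1).

The boundary map ∂_2: C_2 → C_1 acts by ∂[p,q,r] = [q,r] − [p,r] + [p,q]. For instance
  ∂[v_1,v_2,v_5] = [v_2,v_5] − [v_1,v_5] + [v_1,v_2],
  ∂[v_1,v_3,v_5] = [v_3,v_5] − [v_1,v_5] + [v_1,v_3].
This gives a 12×8 integer matrix of rank 7; reducing to Smith normal form yields diagonal entries (1,1,1,1,1,1,1).

Reading off H_k = ker ∂_k / im ∂_{k+1}:

  H_0: rank C_0 − rank ∂_1 = 6 − 5 = 1, and the invariant factors of ∂_1 are all 1, so H_0 = Z.
  H_1: rank ker ∂_1 − rank ∂_2 = (12 − 5) − 7 = 0, and the invariant factors of ∂_2 are all 1, so H_1 = 0.
  H_2: rank ker ∂_2 − rank ∂_3 = (8 − 7) − 0 = 1, and there is no ∂_3, so H_2 = Z.

(K is a triangulation of the 2-sphere S^2.)

H_0 = Z,  H_1 = 0,  H_2 = Z.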